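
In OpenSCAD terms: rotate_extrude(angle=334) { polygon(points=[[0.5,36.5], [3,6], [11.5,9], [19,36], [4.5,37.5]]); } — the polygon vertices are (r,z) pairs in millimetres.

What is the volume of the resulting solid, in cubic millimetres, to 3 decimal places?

Profile (r,z), 5 vertices: (0.5,36.5) (3,6) (11.5,9) (19,36) (4.5,37.5)
edge 0: (0.5,36.5)→(3,6)  cross = 0.5·6 − 3·36.5 = -106.5000; (r_i+r_j)·cross = 3.5·-106.5000 = -372.7500
edge 1: (3,6)→(11.5,9)  cross = 3·9 − 11.5·6 = -42.0000; (r_i+r_j)·cross = 14.5·-42.0000 = -609.0000
edge 2: (11.5,9)→(19,36)  cross = 11.5·36 − 19·9 = 243.0000; (r_i+r_j)·cross = 30.5·243.0000 = 7411.5000
edge 3: (19,36)→(4.5,37.5)  cross = 19·37.5 − 4.5·36 = 550.5000; (r_i+r_j)·cross = 23.5·550.5000 = 12936.7500
edge 4: (4.5,37.5)→(0.5,36.5)  cross = 4.5·36.5 − 0.5·37.5 = 145.5000; (r_i+r_j)·cross = 5·145.5000 = 727.5000
Σcross = 790.5000 → A = |Σcross|/2 = 395.2500 mm²
Σ(r_i+r_j)·cross = 20094.0000 → first moment M = |Σ|/6 = 3349.0000
R_c = M/A = 3349.0000/395.2500 = 8.4731 mm
θ = 334° = 5.829400 rad
V = θ·R_c·A = 5.829400·8.4731·395.2500 = 19522.660 mm³

Volume = 19522.660 mm³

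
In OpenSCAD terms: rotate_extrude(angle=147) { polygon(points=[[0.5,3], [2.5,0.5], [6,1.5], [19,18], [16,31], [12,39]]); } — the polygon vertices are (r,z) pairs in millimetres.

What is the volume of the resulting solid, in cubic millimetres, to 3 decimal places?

Volume = 8453.497 mm³

Profile (r,z), 6 vertices: (0.5,3) (2.5,0.5) (6,1.5) (19,18) (16,31) (12,39)
edge 0: (0.5,3)→(2.5,0.5)  cross = 0.5·0.5 − 2.5·3 = -7.2500; (r_i+r_j)·cross = 3·-7.2500 = -21.7500
edge 1: (2.5,0.5)→(6,1.5)  cross = 2.5·1.5 − 6·0.5 = 0.7500; (r_i+r_j)·cross = 8.5·0.7500 = 6.3750
edge 2: (6,1.5)→(19,18)  cross = 6·18 − 19·1.5 = 79.5000; (r_i+r_j)·cross = 25·79.5000 = 1987.5000
edge 3: (19,18)→(16,31)  cross = 19·31 − 16·18 = 301.0000; (r_i+r_j)·cross = 35·301.0000 = 10535.0000
edge 4: (16,31)→(12,39)  cross = 16·39 − 12·31 = 252.0000; (r_i+r_j)·cross = 28·252.0000 = 7056.0000
edge 5: (12,39)→(0.5,3)  cross = 12·3 − 0.5·39 = 16.5000; (r_i+r_j)·cross = 12.5·16.5000 = 206.2500
Σcross = 642.5000 → A = |Σcross|/2 = 321.2500 mm²
Σ(r_i+r_j)·cross = 19769.3750 → first moment M = |Σ|/6 = 3294.8958
R_c = M/A = 3294.8958/321.2500 = 10.2565 mm
θ = 147° = 2.565634 rad
V = θ·R_c·A = 2.565634·10.2565·321.2500 = 8453.497 mm³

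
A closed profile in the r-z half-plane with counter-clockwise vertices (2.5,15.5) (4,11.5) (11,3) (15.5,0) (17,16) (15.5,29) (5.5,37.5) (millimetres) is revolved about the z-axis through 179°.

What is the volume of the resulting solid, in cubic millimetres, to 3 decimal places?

Volume = 11270.528 mm³

Profile (r,z), 7 vertices: (2.5,15.5) (4,11.5) (11,3) (15.5,0) (17,16) (15.5,29) (5.5,37.5)
edge 0: (2.5,15.5)→(4,11.5)  cross = 2.5·11.5 − 4·15.5 = -33.2500; (r_i+r_j)·cross = 6.5·-33.2500 = -216.1250
edge 1: (4,11.5)→(11,3)  cross = 4·3 − 11·11.5 = -114.5000; (r_i+r_j)·cross = 15·-114.5000 = -1717.5000
edge 2: (11,3)→(15.5,0)  cross = 11·0 − 15.5·3 = -46.5000; (r_i+r_j)·cross = 26.5·-46.5000 = -1232.2500
edge 3: (15.5,0)→(17,16)  cross = 15.5·16 − 17·0 = 248.0000; (r_i+r_j)·cross = 32.5·248.0000 = 8060.0000
edge 4: (17,16)→(15.5,29)  cross = 17·29 − 15.5·16 = 245.0000; (r_i+r_j)·cross = 32.5·245.0000 = 7962.5000
edge 5: (15.5,29)→(5.5,37.5)  cross = 15.5·37.5 − 5.5·29 = 421.7500; (r_i+r_j)·cross = 21·421.7500 = 8856.7500
edge 6: (5.5,37.5)→(2.5,15.5)  cross = 5.5·15.5 − 2.5·37.5 = -8.5000; (r_i+r_j)·cross = 8·-8.5000 = -68.0000
Σcross = 712.0000 → A = |Σcross|/2 = 356.0000 mm²
Σ(r_i+r_j)·cross = 21645.3750 → first moment M = |Σ|/6 = 3607.5625
R_c = M/A = 3607.5625/356.0000 = 10.1336 mm
θ = 179° = 3.124139 rad
V = θ·R_c·A = 3.124139·10.1336·356.0000 = 11270.528 mm³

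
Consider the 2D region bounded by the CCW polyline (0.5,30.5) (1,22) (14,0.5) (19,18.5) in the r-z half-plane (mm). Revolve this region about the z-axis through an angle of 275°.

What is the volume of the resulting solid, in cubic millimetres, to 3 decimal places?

Volume = 11768.455 mm³

Profile (r,z), 4 vertices: (0.5,30.5) (1,22) (14,0.5) (19,18.5)
edge 0: (0.5,30.5)→(1,22)  cross = 0.5·22 − 1·30.5 = -19.5000; (r_i+r_j)·cross = 1.5·-19.5000 = -29.2500
edge 1: (1,22)→(14,0.5)  cross = 1·0.5 − 14·22 = -307.5000; (r_i+r_j)·cross = 15·-307.5000 = -4612.5000
edge 2: (14,0.5)→(19,18.5)  cross = 14·18.5 − 19·0.5 = 249.5000; (r_i+r_j)·cross = 33·249.5000 = 8233.5000
edge 3: (19,18.5)→(0.5,30.5)  cross = 19·30.5 − 0.5·18.5 = 570.2500; (r_i+r_j)·cross = 19.5·570.2500 = 11119.8750
Σcross = 492.7500 → A = |Σcross|/2 = 246.3750 mm²
Σ(r_i+r_j)·cross = 14711.6250 → first moment M = |Σ|/6 = 2451.9375
R_c = M/A = 2451.9375/246.3750 = 9.9521 mm
θ = 275° = 4.799655 rad
V = θ·R_c·A = 4.799655·9.9521·246.3750 = 11768.455 mm³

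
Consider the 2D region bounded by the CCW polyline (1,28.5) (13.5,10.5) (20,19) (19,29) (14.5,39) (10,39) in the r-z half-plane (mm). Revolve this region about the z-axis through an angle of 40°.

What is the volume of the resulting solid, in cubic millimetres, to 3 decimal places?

Volume = 2608.060 mm³

Profile (r,z), 6 vertices: (1,28.5) (13.5,10.5) (20,19) (19,29) (14.5,39) (10,39)
edge 0: (1,28.5)→(13.5,10.5)  cross = 1·10.5 − 13.5·28.5 = -374.2500; (r_i+r_j)·cross = 14.5·-374.2500 = -5426.6250
edge 1: (13.5,10.5)→(20,19)  cross = 13.5·19 − 20·10.5 = 46.5000; (r_i+r_j)·cross = 33.5·46.5000 = 1557.7500
edge 2: (20,19)→(19,29)  cross = 20·29 − 19·19 = 219.0000; (r_i+r_j)·cross = 39·219.0000 = 8541.0000
edge 3: (19,29)→(14.5,39)  cross = 19·39 − 14.5·29 = 320.5000; (r_i+r_j)·cross = 33.5·320.5000 = 10736.7500
edge 4: (14.5,39)→(10,39)  cross = 14.5·39 − 10·39 = 175.5000; (r_i+r_j)·cross = 24.5·175.5000 = 4299.7500
edge 5: (10,39)→(1,28.5)  cross = 10·28.5 − 1·39 = 246.0000; (r_i+r_j)·cross = 11·246.0000 = 2706.0000
Σcross = 633.2500 → A = |Σcross|/2 = 316.6250 mm²
Σ(r_i+r_j)·cross = 22414.6250 → first moment M = |Σ|/6 = 3735.7708
R_c = M/A = 3735.7708/316.6250 = 11.7987 mm
θ = 40° = 0.698132 rad
V = θ·R_c·A = 0.698132·11.7987·316.6250 = 2608.060 mm³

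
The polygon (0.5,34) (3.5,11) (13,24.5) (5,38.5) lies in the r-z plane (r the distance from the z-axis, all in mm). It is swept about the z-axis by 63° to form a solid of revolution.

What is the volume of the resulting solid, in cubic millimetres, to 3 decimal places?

Profile (r,z), 4 vertices: (0.5,34) (3.5,11) (13,24.5) (5,38.5)
edge 0: (0.5,34)→(3.5,11)  cross = 0.5·11 − 3.5·34 = -113.5000; (r_i+r_j)·cross = 4·-113.5000 = -454.0000
edge 1: (3.5,11)→(13,24.5)  cross = 3.5·24.5 − 13·11 = -57.2500; (r_i+r_j)·cross = 16.5·-57.2500 = -944.6250
edge 2: (13,24.5)→(5,38.5)  cross = 13·38.5 − 5·24.5 = 378.0000; (r_i+r_j)·cross = 18·378.0000 = 6804.0000
edge 3: (5,38.5)→(0.5,34)  cross = 5·34 − 0.5·38.5 = 150.7500; (r_i+r_j)·cross = 5.5·150.7500 = 829.1250
Σcross = 358.0000 → A = |Σcross|/2 = 179.0000 mm²
Σ(r_i+r_j)·cross = 6234.5000 → first moment M = |Σ|/6 = 1039.0833
R_c = M/A = 1039.0833/179.0000 = 5.8049 mm
θ = 63° = 1.099557 rad
V = θ·R_c·A = 1.099557·5.8049·179.0000 = 1142.532 mm³

Volume = 1142.532 mm³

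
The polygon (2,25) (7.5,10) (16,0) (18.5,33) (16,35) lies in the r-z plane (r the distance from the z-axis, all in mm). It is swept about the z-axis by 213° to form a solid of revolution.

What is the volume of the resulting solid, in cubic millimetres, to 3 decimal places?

Profile (r,z), 5 vertices: (2,25) (7.5,10) (16,0) (18.5,33) (16,35)
edge 0: (2,25)→(7.5,10)  cross = 2·10 − 7.5·25 = -167.5000; (r_i+r_j)·cross = 9.5·-167.5000 = -1591.2500
edge 1: (7.5,10)→(16,0)  cross = 7.5·0 − 16·10 = -160.0000; (r_i+r_j)·cross = 23.5·-160.0000 = -3760.0000
edge 2: (16,0)→(18.5,33)  cross = 16·33 − 18.5·0 = 528.0000; (r_i+r_j)·cross = 34.5·528.0000 = 18216.0000
edge 3: (18.5,33)→(16,35)  cross = 18.5·35 − 16·33 = 119.5000; (r_i+r_j)·cross = 34.5·119.5000 = 4122.7500
edge 4: (16,35)→(2,25)  cross = 16·25 − 2·35 = 330.0000; (r_i+r_j)·cross = 18·330.0000 = 5940.0000
Σcross = 650.0000 → A = |Σcross|/2 = 325.0000 mm²
Σ(r_i+r_j)·cross = 22927.5000 → first moment M = |Σ|/6 = 3821.2500
R_c = M/A = 3821.2500/325.0000 = 11.7577 mm
θ = 213° = 3.717551 rad
V = θ·R_c·A = 3.717551·11.7577·325.0000 = 14205.693 mm³

Volume = 14205.693 mm³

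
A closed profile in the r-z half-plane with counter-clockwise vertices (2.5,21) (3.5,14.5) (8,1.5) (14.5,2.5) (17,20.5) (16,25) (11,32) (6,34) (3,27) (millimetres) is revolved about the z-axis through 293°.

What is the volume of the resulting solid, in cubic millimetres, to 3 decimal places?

Volume = 16788.121 mm³

Profile (r,z), 9 vertices: (2.5,21) (3.5,14.5) (8,1.5) (14.5,2.5) (17,20.5) (16,25) (11,32) (6,34) (3,27)
edge 0: (2.5,21)→(3.5,14.5)  cross = 2.5·14.5 − 3.5·21 = -37.2500; (r_i+r_j)·cross = 6·-37.2500 = -223.5000
edge 1: (3.5,14.5)→(8,1.5)  cross = 3.5·1.5 − 8·14.5 = -110.7500; (r_i+r_j)·cross = 11.5·-110.7500 = -1273.6250
edge 2: (8,1.5)→(14.5,2.5)  cross = 8·2.5 − 14.5·1.5 = -1.7500; (r_i+r_j)·cross = 22.5·-1.7500 = -39.3750
edge 3: (14.5,2.5)→(17,20.5)  cross = 14.5·20.5 − 17·2.5 = 254.7500; (r_i+r_j)·cross = 31.5·254.7500 = 8024.6250
edge 4: (17,20.5)→(16,25)  cross = 17·25 − 16·20.5 = 97.0000; (r_i+r_j)·cross = 33·97.0000 = 3201.0000
edge 5: (16,25)→(11,32)  cross = 16·32 − 11·25 = 237.0000; (r_i+r_j)·cross = 27·237.0000 = 6399.0000
edge 6: (11,32)→(6,34)  cross = 11·34 − 6·32 = 182.0000; (r_i+r_j)·cross = 17·182.0000 = 3094.0000
edge 7: (6,34)→(3,27)  cross = 6·27 − 3·34 = 60.0000; (r_i+r_j)·cross = 9·60.0000 = 540.0000
edge 8: (3,27)→(2.5,21)  cross = 3·21 − 2.5·27 = -4.5000; (r_i+r_j)·cross = 5.5·-4.5000 = -24.7500
Σcross = 676.5000 → A = |Σcross|/2 = 338.2500 mm²
Σ(r_i+r_j)·cross = 19697.3750 → first moment M = |Σ|/6 = 3282.8958
R_c = M/A = 3282.8958/338.2500 = 9.7055 mm
θ = 293° = 5.113815 rad
V = θ·R_c·A = 5.113815·9.7055·338.2500 = 16788.121 mm³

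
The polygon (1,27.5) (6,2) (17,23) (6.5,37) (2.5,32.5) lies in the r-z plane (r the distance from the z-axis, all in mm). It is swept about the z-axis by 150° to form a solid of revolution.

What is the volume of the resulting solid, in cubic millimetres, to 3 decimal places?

Volume = 5984.243 mm³

Profile (r,z), 5 vertices: (1,27.5) (6,2) (17,23) (6.5,37) (2.5,32.5)
edge 0: (1,27.5)→(6,2)  cross = 1·2 − 6·27.5 = -163.0000; (r_i+r_j)·cross = 7·-163.0000 = -1141.0000
edge 1: (6,2)→(17,23)  cross = 6·23 − 17·2 = 104.0000; (r_i+r_j)·cross = 23·104.0000 = 2392.0000
edge 2: (17,23)→(6.5,37)  cross = 17·37 − 6.5·23 = 479.5000; (r_i+r_j)·cross = 23.5·479.5000 = 11268.2500
edge 3: (6.5,37)→(2.5,32.5)  cross = 6.5·32.5 − 2.5·37 = 118.7500; (r_i+r_j)·cross = 9·118.7500 = 1068.7500
edge 4: (2.5,32.5)→(1,27.5)  cross = 2.5·27.5 − 1·32.5 = 36.2500; (r_i+r_j)·cross = 3.5·36.2500 = 126.8750
Σcross = 575.5000 → A = |Σcross|/2 = 287.7500 mm²
Σ(r_i+r_j)·cross = 13714.8750 → first moment M = |Σ|/6 = 2285.8125
R_c = M/A = 2285.8125/287.7500 = 7.9437 mm
θ = 150° = 2.617994 rad
V = θ·R_c·A = 2.617994·7.9437·287.7500 = 5984.243 mm³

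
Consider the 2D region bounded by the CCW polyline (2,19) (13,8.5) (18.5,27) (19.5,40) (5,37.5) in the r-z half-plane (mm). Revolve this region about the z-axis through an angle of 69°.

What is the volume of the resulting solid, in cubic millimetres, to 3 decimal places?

Volume = 4801.403 mm³

Profile (r,z), 5 vertices: (2,19) (13,8.5) (18.5,27) (19.5,40) (5,37.5)
edge 0: (2,19)→(13,8.5)  cross = 2·8.5 − 13·19 = -230.0000; (r_i+r_j)·cross = 15·-230.0000 = -3450.0000
edge 1: (13,8.5)→(18.5,27)  cross = 13·27 − 18.5·8.5 = 193.7500; (r_i+r_j)·cross = 31.5·193.7500 = 6103.1250
edge 2: (18.5,27)→(19.5,40)  cross = 18.5·40 − 19.5·27 = 213.5000; (r_i+r_j)·cross = 38·213.5000 = 8113.0000
edge 3: (19.5,40)→(5,37.5)  cross = 19.5·37.5 − 5·40 = 531.2500; (r_i+r_j)·cross = 24.5·531.2500 = 13015.6250
edge 4: (5,37.5)→(2,19)  cross = 5·19 − 2·37.5 = 20.0000; (r_i+r_j)·cross = 7·20.0000 = 140.0000
Σcross = 728.5000 → A = |Σcross|/2 = 364.2500 mm²
Σ(r_i+r_j)·cross = 23921.7500 → first moment M = |Σ|/6 = 3986.9583
R_c = M/A = 3986.9583/364.2500 = 10.9457 mm
θ = 69° = 1.204277 rad
V = θ·R_c·A = 1.204277·10.9457·364.2500 = 4801.403 mm³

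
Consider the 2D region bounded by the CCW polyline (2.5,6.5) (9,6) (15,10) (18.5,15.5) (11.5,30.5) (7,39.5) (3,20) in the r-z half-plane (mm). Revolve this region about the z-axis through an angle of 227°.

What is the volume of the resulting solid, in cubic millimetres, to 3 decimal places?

Profile (r,z), 7 vertices: (2.5,6.5) (9,6) (15,10) (18.5,15.5) (11.5,30.5) (7,39.5) (3,20)
edge 0: (2.5,6.5)→(9,6)  cross = 2.5·6 − 9·6.5 = -43.5000; (r_i+r_j)·cross = 11.5·-43.5000 = -500.2500
edge 1: (9,6)→(15,10)  cross = 9·10 − 15·6 = 0.0000; (r_i+r_j)·cross = 24·0.0000 = 0.0000
edge 2: (15,10)→(18.5,15.5)  cross = 15·15.5 − 18.5·10 = 47.5000; (r_i+r_j)·cross = 33.5·47.5000 = 1591.2500
edge 3: (18.5,15.5)→(11.5,30.5)  cross = 18.5·30.5 − 11.5·15.5 = 386.0000; (r_i+r_j)·cross = 30·386.0000 = 11580.0000
edge 4: (11.5,30.5)→(7,39.5)  cross = 11.5·39.5 − 7·30.5 = 240.7500; (r_i+r_j)·cross = 18.5·240.7500 = 4453.8750
edge 5: (7,39.5)→(3,20)  cross = 7·20 − 3·39.5 = 21.5000; (r_i+r_j)·cross = 10·21.5000 = 215.0000
edge 6: (3,20)→(2.5,6.5)  cross = 3·6.5 − 2.5·20 = -30.5000; (r_i+r_j)·cross = 5.5·-30.5000 = -167.7500
Σcross = 621.7500 → A = |Σcross|/2 = 310.8750 mm²
Σ(r_i+r_j)·cross = 17172.1250 → first moment M = |Σ|/6 = 2862.0208
R_c = M/A = 2862.0208/310.8750 = 9.2063 mm
θ = 227° = 3.961897 rad
V = θ·R_c·A = 3.961897·9.2063·310.8750 = 11339.033 mm³

Volume = 11339.033 mm³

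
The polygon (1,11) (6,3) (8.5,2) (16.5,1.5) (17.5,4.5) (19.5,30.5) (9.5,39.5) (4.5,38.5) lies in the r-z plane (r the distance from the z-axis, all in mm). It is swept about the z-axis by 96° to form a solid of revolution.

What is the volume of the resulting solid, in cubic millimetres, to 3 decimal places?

Volume = 9387.917 mm³

Profile (r,z), 8 vertices: (1,11) (6,3) (8.5,2) (16.5,1.5) (17.5,4.5) (19.5,30.5) (9.5,39.5) (4.5,38.5)
edge 0: (1,11)→(6,3)  cross = 1·3 − 6·11 = -63.0000; (r_i+r_j)·cross = 7·-63.0000 = -441.0000
edge 1: (6,3)→(8.5,2)  cross = 6·2 − 8.5·3 = -13.5000; (r_i+r_j)·cross = 14.5·-13.5000 = -195.7500
edge 2: (8.5,2)→(16.5,1.5)  cross = 8.5·1.5 − 16.5·2 = -20.2500; (r_i+r_j)·cross = 25·-20.2500 = -506.2500
edge 3: (16.5,1.5)→(17.5,4.5)  cross = 16.5·4.5 − 17.5·1.5 = 48.0000; (r_i+r_j)·cross = 34·48.0000 = 1632.0000
edge 4: (17.5,4.5)→(19.5,30.5)  cross = 17.5·30.5 − 19.5·4.5 = 446.0000; (r_i+r_j)·cross = 37·446.0000 = 16502.0000
edge 5: (19.5,30.5)→(9.5,39.5)  cross = 19.5·39.5 − 9.5·30.5 = 480.5000; (r_i+r_j)·cross = 29·480.5000 = 13934.5000
edge 6: (9.5,39.5)→(4.5,38.5)  cross = 9.5·38.5 − 4.5·39.5 = 188.0000; (r_i+r_j)·cross = 14·188.0000 = 2632.0000
edge 7: (4.5,38.5)→(1,11)  cross = 4.5·11 − 1·38.5 = 11.0000; (r_i+r_j)·cross = 5.5·11.0000 = 60.5000
Σcross = 1076.7500 → A = |Σcross|/2 = 538.3750 mm²
Σ(r_i+r_j)·cross = 33618.0000 → first moment M = |Σ|/6 = 5603.0000
R_c = M/A = 5603.0000/538.3750 = 10.4072 mm
θ = 96° = 1.675516 rad
V = θ·R_c·A = 1.675516·10.4072·538.3750 = 9387.917 mm³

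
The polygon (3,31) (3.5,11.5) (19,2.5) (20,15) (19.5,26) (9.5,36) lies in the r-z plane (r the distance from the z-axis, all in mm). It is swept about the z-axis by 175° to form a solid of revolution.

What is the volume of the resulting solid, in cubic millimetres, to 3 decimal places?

Profile (r,z), 6 vertices: (3,31) (3.5,11.5) (19,2.5) (20,15) (19.5,26) (9.5,36)
edge 0: (3,31)→(3.5,11.5)  cross = 3·11.5 − 3.5·31 = -74.0000; (r_i+r_j)·cross = 6.5·-74.0000 = -481.0000
edge 1: (3.5,11.5)→(19,2.5)  cross = 3.5·2.5 − 19·11.5 = -209.7500; (r_i+r_j)·cross = 22.5·-209.7500 = -4719.3750
edge 2: (19,2.5)→(20,15)  cross = 19·15 − 20·2.5 = 235.0000; (r_i+r_j)·cross = 39·235.0000 = 9165.0000
edge 3: (20,15)→(19.5,26)  cross = 20·26 − 19.5·15 = 227.5000; (r_i+r_j)·cross = 39.5·227.5000 = 8986.2500
edge 4: (19.5,26)→(9.5,36)  cross = 19.5·36 − 9.5·26 = 455.0000; (r_i+r_j)·cross = 29·455.0000 = 13195.0000
edge 5: (9.5,36)→(3,31)  cross = 9.5·31 − 3·36 = 186.5000; (r_i+r_j)·cross = 12.5·186.5000 = 2331.2500
Σcross = 820.2500 → A = |Σcross|/2 = 410.1250 mm²
Σ(r_i+r_j)·cross = 28477.1250 → first moment M = |Σ|/6 = 4746.1875
R_c = M/A = 4746.1875/410.1250 = 11.5725 mm
θ = 175° = 3.054326 rad
V = θ·R_c·A = 3.054326·11.5725·410.1250 = 14496.405 mm³

Volume = 14496.405 mm³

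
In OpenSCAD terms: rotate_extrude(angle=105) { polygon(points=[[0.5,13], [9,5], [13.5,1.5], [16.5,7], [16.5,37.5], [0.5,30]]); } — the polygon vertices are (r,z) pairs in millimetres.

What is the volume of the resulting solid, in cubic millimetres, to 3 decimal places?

Profile (r,z), 6 vertices: (0.5,13) (9,5) (13.5,1.5) (16.5,7) (16.5,37.5) (0.5,30)
edge 0: (0.5,13)→(9,5)  cross = 0.5·5 − 9·13 = -114.5000; (r_i+r_j)·cross = 9.5·-114.5000 = -1087.7500
edge 1: (9,5)→(13.5,1.5)  cross = 9·1.5 − 13.5·5 = -54.0000; (r_i+r_j)·cross = 22.5·-54.0000 = -1215.0000
edge 2: (13.5,1.5)→(16.5,7)  cross = 13.5·7 − 16.5·1.5 = 69.7500; (r_i+r_j)·cross = 30·69.7500 = 2092.5000
edge 3: (16.5,7)→(16.5,37.5)  cross = 16.5·37.5 − 16.5·7 = 503.2500; (r_i+r_j)·cross = 33·503.2500 = 16607.2500
edge 4: (16.5,37.5)→(0.5,30)  cross = 16.5·30 − 0.5·37.5 = 476.2500; (r_i+r_j)·cross = 17·476.2500 = 8096.2500
edge 5: (0.5,30)→(0.5,13)  cross = 0.5·13 − 0.5·30 = -8.5000; (r_i+r_j)·cross = 1·-8.5000 = -8.5000
Σcross = 872.2500 → A = |Σcross|/2 = 436.1250 mm²
Σ(r_i+r_j)·cross = 24484.7500 → first moment M = |Σ|/6 = 4080.7917
R_c = M/A = 4080.7917/436.1250 = 9.3569 mm
θ = 105° = 1.832596 rad
V = θ·R_c·A = 1.832596·9.3569·436.1250 = 7478.441 mm³

Volume = 7478.441 mm³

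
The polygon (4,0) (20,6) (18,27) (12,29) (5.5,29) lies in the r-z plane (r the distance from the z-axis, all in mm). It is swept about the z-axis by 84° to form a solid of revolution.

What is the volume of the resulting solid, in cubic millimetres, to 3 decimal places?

Volume = 6140.112 mm³

Profile (r,z), 5 vertices: (4,0) (20,6) (18,27) (12,29) (5.5,29)
edge 0: (4,0)→(20,6)  cross = 4·6 − 20·0 = 24.0000; (r_i+r_j)·cross = 24·24.0000 = 576.0000
edge 1: (20,6)→(18,27)  cross = 20·27 − 18·6 = 432.0000; (r_i+r_j)·cross = 38·432.0000 = 16416.0000
edge 2: (18,27)→(12,29)  cross = 18·29 − 12·27 = 198.0000; (r_i+r_j)·cross = 30·198.0000 = 5940.0000
edge 3: (12,29)→(5.5,29)  cross = 12·29 − 5.5·29 = 188.5000; (r_i+r_j)·cross = 17.5·188.5000 = 3298.7500
edge 4: (5.5,29)→(4,0)  cross = 5.5·0 − 4·29 = -116.0000; (r_i+r_j)·cross = 9.5·-116.0000 = -1102.0000
Σcross = 726.5000 → A = |Σcross|/2 = 363.2500 mm²
Σ(r_i+r_j)·cross = 25128.7500 → first moment M = |Σ|/6 = 4188.1250
R_c = M/A = 4188.1250/363.2500 = 11.5296 mm
θ = 84° = 1.466077 rad
V = θ·R_c·A = 1.466077·11.5296·363.2500 = 6140.112 mm³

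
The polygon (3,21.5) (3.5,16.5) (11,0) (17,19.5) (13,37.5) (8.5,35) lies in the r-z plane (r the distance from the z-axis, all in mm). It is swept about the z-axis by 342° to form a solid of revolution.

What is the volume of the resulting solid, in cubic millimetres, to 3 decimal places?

Volume = 18454.612 mm³

Profile (r,z), 6 vertices: (3,21.5) (3.5,16.5) (11,0) (17,19.5) (13,37.5) (8.5,35)
edge 0: (3,21.5)→(3.5,16.5)  cross = 3·16.5 − 3.5·21.5 = -25.7500; (r_i+r_j)·cross = 6.5·-25.7500 = -167.3750
edge 1: (3.5,16.5)→(11,0)  cross = 3.5·0 − 11·16.5 = -181.5000; (r_i+r_j)·cross = 14.5·-181.5000 = -2631.7500
edge 2: (11,0)→(17,19.5)  cross = 11·19.5 − 17·0 = 214.5000; (r_i+r_j)·cross = 28·214.5000 = 6006.0000
edge 3: (17,19.5)→(13,37.5)  cross = 17·37.5 − 13·19.5 = 384.0000; (r_i+r_j)·cross = 30·384.0000 = 11520.0000
edge 4: (13,37.5)→(8.5,35)  cross = 13·35 − 8.5·37.5 = 136.2500; (r_i+r_j)·cross = 21.5·136.2500 = 2929.3750
edge 5: (8.5,35)→(3,21.5)  cross = 8.5·21.5 − 3·35 = 77.7500; (r_i+r_j)·cross = 11.5·77.7500 = 894.1250
Σcross = 605.2500 → A = |Σcross|/2 = 302.6250 mm²
Σ(r_i+r_j)·cross = 18550.3750 → first moment M = |Σ|/6 = 3091.7292
R_c = M/A = 3091.7292/302.6250 = 10.2164 mm
θ = 342° = 5.969026 rad
V = θ·R_c·A = 5.969026·10.2164·302.6250 = 18454.612 mm³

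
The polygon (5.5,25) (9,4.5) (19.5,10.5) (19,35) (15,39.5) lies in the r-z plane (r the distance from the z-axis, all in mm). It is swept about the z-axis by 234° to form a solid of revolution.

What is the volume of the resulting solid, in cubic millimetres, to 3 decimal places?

Profile (r,z), 5 vertices: (5.5,25) (9,4.5) (19.5,10.5) (19,35) (15,39.5)
edge 0: (5.5,25)→(9,4.5)  cross = 5.5·4.5 − 9·25 = -200.2500; (r_i+r_j)·cross = 14.5·-200.2500 = -2903.6250
edge 1: (9,4.5)→(19.5,10.5)  cross = 9·10.5 − 19.5·4.5 = 6.7500; (r_i+r_j)·cross = 28.5·6.7500 = 192.3750
edge 2: (19.5,10.5)→(19,35)  cross = 19.5·35 − 19·10.5 = 483.0000; (r_i+r_j)·cross = 38.5·483.0000 = 18595.5000
edge 3: (19,35)→(15,39.5)  cross = 19·39.5 − 15·35 = 225.5000; (r_i+r_j)·cross = 34·225.5000 = 7667.0000
edge 4: (15,39.5)→(5.5,25)  cross = 15·25 − 5.5·39.5 = 157.7500; (r_i+r_j)·cross = 20.5·157.7500 = 3233.8750
Σcross = 672.7500 → A = |Σcross|/2 = 336.3750 mm²
Σ(r_i+r_j)·cross = 26785.1250 → first moment M = |Σ|/6 = 4464.1875
R_c = M/A = 4464.1875/336.3750 = 13.2715 mm
θ = 234° = 4.084070 rad
V = θ·R_c·A = 4.084070·13.2715·336.3750 = 18232.056 mm³

Volume = 18232.056 mm³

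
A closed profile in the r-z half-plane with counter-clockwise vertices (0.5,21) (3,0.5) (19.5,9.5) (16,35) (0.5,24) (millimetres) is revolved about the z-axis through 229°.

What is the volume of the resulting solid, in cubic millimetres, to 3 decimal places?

Profile (r,z), 5 vertices: (0.5,21) (3,0.5) (19.5,9.5) (16,35) (0.5,24)
edge 0: (0.5,21)→(3,0.5)  cross = 0.5·0.5 − 3·21 = -62.7500; (r_i+r_j)·cross = 3.5·-62.7500 = -219.6250
edge 1: (3,0.5)→(19.5,9.5)  cross = 3·9.5 − 19.5·0.5 = 18.7500; (r_i+r_j)·cross = 22.5·18.7500 = 421.8750
edge 2: (19.5,9.5)→(16,35)  cross = 19.5·35 − 16·9.5 = 530.5000; (r_i+r_j)·cross = 35.5·530.5000 = 18832.7500
edge 3: (16,35)→(0.5,24)  cross = 16·24 − 0.5·35 = 366.5000; (r_i+r_j)·cross = 16.5·366.5000 = 6047.2500
edge 4: (0.5,24)→(0.5,21)  cross = 0.5·21 − 0.5·24 = -1.5000; (r_i+r_j)·cross = 1·-1.5000 = -1.5000
Σcross = 851.5000 → A = |Σcross|/2 = 425.7500 mm²
Σ(r_i+r_j)·cross = 25080.7500 → first moment M = |Σ|/6 = 4180.1250
R_c = M/A = 4180.1250/425.7500 = 9.8183 mm
θ = 229° = 3.996804 rad
V = θ·R_c·A = 3.996804·9.8183·425.7500 = 16707.140 mm³

Volume = 16707.140 mm³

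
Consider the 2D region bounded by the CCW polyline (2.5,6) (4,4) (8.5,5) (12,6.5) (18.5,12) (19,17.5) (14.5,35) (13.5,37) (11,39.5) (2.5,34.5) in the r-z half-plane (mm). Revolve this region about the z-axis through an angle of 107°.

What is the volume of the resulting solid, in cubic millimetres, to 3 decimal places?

Volume = 8107.294 mm³

Profile (r,z), 10 vertices: (2.5,6) (4,4) (8.5,5) (12,6.5) (18.5,12) (19,17.5) (14.5,35) (13.5,37) (11,39.5) (2.5,34.5)
edge 0: (2.5,6)→(4,4)  cross = 2.5·4 − 4·6 = -14.0000; (r_i+r_j)·cross = 6.5·-14.0000 = -91.0000
edge 1: (4,4)→(8.5,5)  cross = 4·5 − 8.5·4 = -14.0000; (r_i+r_j)·cross = 12.5·-14.0000 = -175.0000
edge 2: (8.5,5)→(12,6.5)  cross = 8.5·6.5 − 12·5 = -4.7500; (r_i+r_j)·cross = 20.5·-4.7500 = -97.3750
edge 3: (12,6.5)→(18.5,12)  cross = 12·12 − 18.5·6.5 = 23.7500; (r_i+r_j)·cross = 30.5·23.7500 = 724.3750
edge 4: (18.5,12)→(19,17.5)  cross = 18.5·17.5 − 19·12 = 95.7500; (r_i+r_j)·cross = 37.5·95.7500 = 3590.6250
edge 5: (19,17.5)→(14.5,35)  cross = 19·35 − 14.5·17.5 = 411.2500; (r_i+r_j)·cross = 33.5·411.2500 = 13776.8750
edge 6: (14.5,35)→(13.5,37)  cross = 14.5·37 − 13.5·35 = 64.0000; (r_i+r_j)·cross = 28·64.0000 = 1792.0000
edge 7: (13.5,37)→(11,39.5)  cross = 13.5·39.5 − 11·37 = 126.2500; (r_i+r_j)·cross = 24.5·126.2500 = 3093.1250
edge 8: (11,39.5)→(2.5,34.5)  cross = 11·34.5 − 2.5·39.5 = 280.7500; (r_i+r_j)·cross = 13.5·280.7500 = 3790.1250
edge 9: (2.5,34.5)→(2.5,6)  cross = 2.5·6 − 2.5·34.5 = -71.2500; (r_i+r_j)·cross = 5·-71.2500 = -356.2500
Σcross = 897.7500 → A = |Σcross|/2 = 448.8750 mm²
Σ(r_i+r_j)·cross = 26047.5000 → first moment M = |Σ|/6 = 4341.2500
R_c = M/A = 4341.2500/448.8750 = 9.6714 mm
θ = 107° = 1.867502 rad
V = θ·R_c·A = 1.867502·9.6714·448.8750 = 8107.294 mm³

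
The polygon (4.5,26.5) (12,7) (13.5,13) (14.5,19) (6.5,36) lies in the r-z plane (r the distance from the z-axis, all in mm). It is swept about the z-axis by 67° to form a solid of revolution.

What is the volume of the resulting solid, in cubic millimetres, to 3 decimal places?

Profile (r,z), 5 vertices: (4.5,26.5) (12,7) (13.5,13) (14.5,19) (6.5,36)
edge 0: (4.5,26.5)→(12,7)  cross = 4.5·7 − 12·26.5 = -286.5000; (r_i+r_j)·cross = 16.5·-286.5000 = -4727.2500
edge 1: (12,7)→(13.5,13)  cross = 12·13 − 13.5·7 = 61.5000; (r_i+r_j)·cross = 25.5·61.5000 = 1568.2500
edge 2: (13.5,13)→(14.5,19)  cross = 13.5·19 − 14.5·13 = 68.0000; (r_i+r_j)·cross = 28·68.0000 = 1904.0000
edge 3: (14.5,19)→(6.5,36)  cross = 14.5·36 − 6.5·19 = 398.5000; (r_i+r_j)·cross = 21·398.5000 = 8368.5000
edge 4: (6.5,36)→(4.5,26.5)  cross = 6.5·26.5 − 4.5·36 = 10.2500; (r_i+r_j)·cross = 11·10.2500 = 112.7500
Σcross = 251.7500 → A = |Σcross|/2 = 125.8750 mm²
Σ(r_i+r_j)·cross = 7226.2500 → first moment M = |Σ|/6 = 1204.3750
R_c = M/A = 1204.3750/125.8750 = 9.5680 mm
θ = 67° = 1.169371 rad
V = θ·R_c·A = 1.169371·9.5680·125.8750 = 1408.361 mm³

Volume = 1408.361 mm³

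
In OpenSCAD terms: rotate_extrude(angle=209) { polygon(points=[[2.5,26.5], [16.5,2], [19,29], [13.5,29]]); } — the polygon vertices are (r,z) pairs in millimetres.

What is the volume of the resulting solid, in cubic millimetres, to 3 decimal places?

Profile (r,z), 4 vertices: (2.5,26.5) (16.5,2) (19,29) (13.5,29)
edge 0: (2.5,26.5)→(16.5,2)  cross = 2.5·2 − 16.5·26.5 = -432.2500; (r_i+r_j)·cross = 19·-432.2500 = -8212.7500
edge 1: (16.5,2)→(19,29)  cross = 16.5·29 − 19·2 = 440.5000; (r_i+r_j)·cross = 35.5·440.5000 = 15637.7500
edge 2: (19,29)→(13.5,29)  cross = 19·29 − 13.5·29 = 159.5000; (r_i+r_j)·cross = 32.5·159.5000 = 5183.7500
edge 3: (13.5,29)→(2.5,26.5)  cross = 13.5·26.5 − 2.5·29 = 285.2500; (r_i+r_j)·cross = 16·285.2500 = 4564.0000
Σcross = 453.0000 → A = |Σcross|/2 = 226.5000 mm²
Σ(r_i+r_j)·cross = 17172.7500 → first moment M = |Σ|/6 = 2862.1250
R_c = M/A = 2862.1250/226.5000 = 12.6363 mm
θ = 209° = 3.647738 rad
V = θ·R_c·A = 3.647738·12.6363·226.5000 = 10440.283 mm³

Volume = 10440.283 mm³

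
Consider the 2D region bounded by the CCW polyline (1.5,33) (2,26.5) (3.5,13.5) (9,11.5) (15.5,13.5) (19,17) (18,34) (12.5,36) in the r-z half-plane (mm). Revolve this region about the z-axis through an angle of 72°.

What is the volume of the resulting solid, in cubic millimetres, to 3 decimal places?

Volume = 4562.116 mm³

Profile (r,z), 8 vertices: (1.5,33) (2,26.5) (3.5,13.5) (9,11.5) (15.5,13.5) (19,17) (18,34) (12.5,36)
edge 0: (1.5,33)→(2,26.5)  cross = 1.5·26.5 − 2·33 = -26.2500; (r_i+r_j)·cross = 3.5·-26.2500 = -91.8750
edge 1: (2,26.5)→(3.5,13.5)  cross = 2·13.5 − 3.5·26.5 = -65.7500; (r_i+r_j)·cross = 5.5·-65.7500 = -361.6250
edge 2: (3.5,13.5)→(9,11.5)  cross = 3.5·11.5 − 9·13.5 = -81.2500; (r_i+r_j)·cross = 12.5·-81.2500 = -1015.6250
edge 3: (9,11.5)→(15.5,13.5)  cross = 9·13.5 − 15.5·11.5 = -56.7500; (r_i+r_j)·cross = 24.5·-56.7500 = -1390.3750
edge 4: (15.5,13.5)→(19,17)  cross = 15.5·17 − 19·13.5 = 7.0000; (r_i+r_j)·cross = 34.5·7.0000 = 241.5000
edge 5: (19,17)→(18,34)  cross = 19·34 − 18·17 = 340.0000; (r_i+r_j)·cross = 37·340.0000 = 12580.0000
edge 6: (18,34)→(12.5,36)  cross = 18·36 − 12.5·34 = 223.0000; (r_i+r_j)·cross = 30.5·223.0000 = 6801.5000
edge 7: (12.5,36)→(1.5,33)  cross = 12.5·33 − 1.5·36 = 358.5000; (r_i+r_j)·cross = 14·358.5000 = 5019.0000
Σcross = 698.5000 → A = |Σcross|/2 = 349.2500 mm²
Σ(r_i+r_j)·cross = 21782.5000 → first moment M = |Σ|/6 = 3630.4167
R_c = M/A = 3630.4167/349.2500 = 10.3949 mm
θ = 72° = 1.256637 rad
V = θ·R_c·A = 1.256637·10.3949·349.2500 = 4562.116 mm³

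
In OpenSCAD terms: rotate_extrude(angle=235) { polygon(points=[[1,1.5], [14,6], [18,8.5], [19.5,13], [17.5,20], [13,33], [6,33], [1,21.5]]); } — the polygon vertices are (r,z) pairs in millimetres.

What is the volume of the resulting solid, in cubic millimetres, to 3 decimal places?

Profile (r,z), 8 vertices: (1,1.5) (14,6) (18,8.5) (19.5,13) (17.5,20) (13,33) (6,33) (1,21.5)
edge 0: (1,1.5)→(14,6)  cross = 1·6 − 14·1.5 = -15.0000; (r_i+r_j)·cross = 15·-15.0000 = -225.0000
edge 1: (14,6)→(18,8.5)  cross = 14·8.5 − 18·6 = 11.0000; (r_i+r_j)·cross = 32·11.0000 = 352.0000
edge 2: (18,8.5)→(19.5,13)  cross = 18·13 − 19.5·8.5 = 68.2500; (r_i+r_j)·cross = 37.5·68.2500 = 2559.3750
edge 3: (19.5,13)→(17.5,20)  cross = 19.5·20 − 17.5·13 = 162.5000; (r_i+r_j)·cross = 37·162.5000 = 6012.5000
edge 4: (17.5,20)→(13,33)  cross = 17.5·33 − 13·20 = 317.5000; (r_i+r_j)·cross = 30.5·317.5000 = 9683.7500
edge 5: (13,33)→(6,33)  cross = 13·33 − 6·33 = 231.0000; (r_i+r_j)·cross = 19·231.0000 = 4389.0000
edge 6: (6,33)→(1,21.5)  cross = 6·21.5 − 1·33 = 96.0000; (r_i+r_j)·cross = 7·96.0000 = 672.0000
edge 7: (1,21.5)→(1,1.5)  cross = 1·1.5 − 1·21.5 = -20.0000; (r_i+r_j)·cross = 2·-20.0000 = -40.0000
Σcross = 851.2500 → A = |Σcross|/2 = 425.6250 mm²
Σ(r_i+r_j)·cross = 23403.6250 → first moment M = |Σ|/6 = 3900.6042
R_c = M/A = 3900.6042/425.6250 = 9.1644 mm
θ = 235° = 4.101524 rad
V = θ·R_c·A = 4.101524·9.1644·425.6250 = 15998.421 mm³

Volume = 15998.421 mm³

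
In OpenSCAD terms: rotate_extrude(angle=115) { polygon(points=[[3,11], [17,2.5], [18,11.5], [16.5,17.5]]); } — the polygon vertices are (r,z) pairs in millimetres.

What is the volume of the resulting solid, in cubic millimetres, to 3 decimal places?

Volume = 2848.157 mm³

Profile (r,z), 4 vertices: (3,11) (17,2.5) (18,11.5) (16.5,17.5)
edge 0: (3,11)→(17,2.5)  cross = 3·2.5 − 17·11 = -179.5000; (r_i+r_j)·cross = 20·-179.5000 = -3590.0000
edge 1: (17,2.5)→(18,11.5)  cross = 17·11.5 − 18·2.5 = 150.5000; (r_i+r_j)·cross = 35·150.5000 = 5267.5000
edge 2: (18,11.5)→(16.5,17.5)  cross = 18·17.5 − 16.5·11.5 = 125.2500; (r_i+r_j)·cross = 34.5·125.2500 = 4321.1250
edge 3: (16.5,17.5)→(3,11)  cross = 16.5·11 − 3·17.5 = 129.0000; (r_i+r_j)·cross = 19.5·129.0000 = 2515.5000
Σcross = 225.2500 → A = |Σcross|/2 = 112.6250 mm²
Σ(r_i+r_j)·cross = 8514.1250 → first moment M = |Σ|/6 = 1419.0208
R_c = M/A = 1419.0208/112.6250 = 12.5995 mm
θ = 115° = 2.007129 rad
V = θ·R_c·A = 2.007129·12.5995·112.6250 = 2848.157 mm³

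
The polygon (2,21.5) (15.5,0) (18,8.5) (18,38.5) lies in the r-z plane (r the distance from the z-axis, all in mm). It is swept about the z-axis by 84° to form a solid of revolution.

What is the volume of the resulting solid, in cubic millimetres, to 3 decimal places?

Profile (r,z), 4 vertices: (2,21.5) (15.5,0) (18,8.5) (18,38.5)
edge 0: (2,21.5)→(15.5,0)  cross = 2·0 − 15.5·21.5 = -333.2500; (r_i+r_j)·cross = 17.5·-333.2500 = -5831.8750
edge 1: (15.5,0)→(18,8.5)  cross = 15.5·8.5 − 18·0 = 131.7500; (r_i+r_j)·cross = 33.5·131.7500 = 4413.6250
edge 2: (18,8.5)→(18,38.5)  cross = 18·38.5 − 18·8.5 = 540.0000; (r_i+r_j)·cross = 36·540.0000 = 19440.0000
edge 3: (18,38.5)→(2,21.5)  cross = 18·21.5 − 2·38.5 = 310.0000; (r_i+r_j)·cross = 20·310.0000 = 6200.0000
Σcross = 648.5000 → A = |Σcross|/2 = 324.2500 mm²
Σ(r_i+r_j)·cross = 24221.7500 → first moment M = |Σ|/6 = 4036.9583
R_c = M/A = 4036.9583/324.2500 = 12.4501 mm
θ = 84° = 1.466077 rad
V = θ·R_c·A = 1.466077·12.4501·324.2500 = 5918.490 mm³

Volume = 5918.490 mm³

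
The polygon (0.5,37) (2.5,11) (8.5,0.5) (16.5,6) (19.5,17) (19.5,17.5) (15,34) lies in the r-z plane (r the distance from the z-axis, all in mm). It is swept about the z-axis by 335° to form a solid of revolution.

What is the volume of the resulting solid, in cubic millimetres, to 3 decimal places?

Volume = 27495.313 mm³

Profile (r,z), 7 vertices: (0.5,37) (2.5,11) (8.5,0.5) (16.5,6) (19.5,17) (19.5,17.5) (15,34)
edge 0: (0.5,37)→(2.5,11)  cross = 0.5·11 − 2.5·37 = -87.0000; (r_i+r_j)·cross = 3·-87.0000 = -261.0000
edge 1: (2.5,11)→(8.5,0.5)  cross = 2.5·0.5 − 8.5·11 = -92.2500; (r_i+r_j)·cross = 11·-92.2500 = -1014.7500
edge 2: (8.5,0.5)→(16.5,6)  cross = 8.5·6 − 16.5·0.5 = 42.7500; (r_i+r_j)·cross = 25·42.7500 = 1068.7500
edge 3: (16.5,6)→(19.5,17)  cross = 16.5·17 − 19.5·6 = 163.5000; (r_i+r_j)·cross = 36·163.5000 = 5886.0000
edge 4: (19.5,17)→(19.5,17.5)  cross = 19.5·17.5 − 19.5·17 = 9.7500; (r_i+r_j)·cross = 39·9.7500 = 380.2500
edge 5: (19.5,17.5)→(15,34)  cross = 19.5·34 − 15·17.5 = 400.5000; (r_i+r_j)·cross = 34.5·400.5000 = 13817.2500
edge 6: (15,34)→(0.5,37)  cross = 15·37 − 0.5·34 = 538.0000; (r_i+r_j)·cross = 15.5·538.0000 = 8339.0000
Σcross = 975.2500 → A = |Σcross|/2 = 487.6250 mm²
Σ(r_i+r_j)·cross = 28215.5000 → first moment M = |Σ|/6 = 4702.5833
R_c = M/A = 4702.5833/487.6250 = 9.6439 mm
θ = 335° = 5.846853 rad
V = θ·R_c·A = 5.846853·9.6439·487.6250 = 27495.313 mm³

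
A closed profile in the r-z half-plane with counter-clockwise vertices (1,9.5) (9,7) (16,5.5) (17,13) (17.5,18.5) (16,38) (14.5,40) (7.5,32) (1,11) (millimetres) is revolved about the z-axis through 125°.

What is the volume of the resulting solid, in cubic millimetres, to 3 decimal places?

Volume = 8560.385 mm³

Profile (r,z), 9 vertices: (1,9.5) (9,7) (16,5.5) (17,13) (17.5,18.5) (16,38) (14.5,40) (7.5,32) (1,11)
edge 0: (1,9.5)→(9,7)  cross = 1·7 − 9·9.5 = -78.5000; (r_i+r_j)·cross = 10·-78.5000 = -785.0000
edge 1: (9,7)→(16,5.5)  cross = 9·5.5 − 16·7 = -62.5000; (r_i+r_j)·cross = 25·-62.5000 = -1562.5000
edge 2: (16,5.5)→(17,13)  cross = 16·13 − 17·5.5 = 114.5000; (r_i+r_j)·cross = 33·114.5000 = 3778.5000
edge 3: (17,13)→(17.5,18.5)  cross = 17·18.5 − 17.5·13 = 87.0000; (r_i+r_j)·cross = 34.5·87.0000 = 3001.5000
edge 4: (17.5,18.5)→(16,38)  cross = 17.5·38 − 16·18.5 = 369.0000; (r_i+r_j)·cross = 33.5·369.0000 = 12361.5000
edge 5: (16,38)→(14.5,40)  cross = 16·40 − 14.5·38 = 89.0000; (r_i+r_j)·cross = 30.5·89.0000 = 2714.5000
edge 6: (14.5,40)→(7.5,32)  cross = 14.5·32 − 7.5·40 = 164.0000; (r_i+r_j)·cross = 22·164.0000 = 3608.0000
edge 7: (7.5,32)→(1,11)  cross = 7.5·11 − 1·32 = 50.5000; (r_i+r_j)·cross = 8.5·50.5000 = 429.2500
edge 8: (1,11)→(1,9.5)  cross = 1·9.5 − 1·11 = -1.5000; (r_i+r_j)·cross = 2·-1.5000 = -3.0000
Σcross = 731.5000 → A = |Σcross|/2 = 365.7500 mm²
Σ(r_i+r_j)·cross = 23542.7500 → first moment M = |Σ|/6 = 3923.7917
R_c = M/A = 3923.7917/365.7500 = 10.7281 mm
θ = 125° = 2.181662 rad
V = θ·R_c·A = 2.181662·10.7281·365.7500 = 8560.385 mm³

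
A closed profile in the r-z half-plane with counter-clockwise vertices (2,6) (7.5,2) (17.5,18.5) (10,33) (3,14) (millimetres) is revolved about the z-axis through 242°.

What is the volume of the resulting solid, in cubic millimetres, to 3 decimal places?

Volume = 9489.943 mm³

Profile (r,z), 5 vertices: (2,6) (7.5,2) (17.5,18.5) (10,33) (3,14)
edge 0: (2,6)→(7.5,2)  cross = 2·2 − 7.5·6 = -41.0000; (r_i+r_j)·cross = 9.5·-41.0000 = -389.5000
edge 1: (7.5,2)→(17.5,18.5)  cross = 7.5·18.5 − 17.5·2 = 103.7500; (r_i+r_j)·cross = 25·103.7500 = 2593.7500
edge 2: (17.5,18.5)→(10,33)  cross = 17.5·33 − 10·18.5 = 392.5000; (r_i+r_j)·cross = 27.5·392.5000 = 10793.7500
edge 3: (10,33)→(3,14)  cross = 10·14 − 3·33 = 41.0000; (r_i+r_j)·cross = 13·41.0000 = 533.0000
edge 4: (3,14)→(2,6)  cross = 3·6 − 2·14 = -10.0000; (r_i+r_j)·cross = 5·-10.0000 = -50.0000
Σcross = 486.2500 → A = |Σcross|/2 = 243.1250 mm²
Σ(r_i+r_j)·cross = 13481.0000 → first moment M = |Σ|/6 = 2246.8333
R_c = M/A = 2246.8333/243.1250 = 9.2415 mm
θ = 242° = 4.223697 rad
V = θ·R_c·A = 4.223697·9.2415·243.1250 = 9489.943 mm³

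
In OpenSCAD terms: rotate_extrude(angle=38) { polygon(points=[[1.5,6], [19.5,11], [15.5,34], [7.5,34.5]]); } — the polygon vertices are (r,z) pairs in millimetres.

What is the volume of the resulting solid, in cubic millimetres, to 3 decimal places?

Profile (r,z), 4 vertices: (1.5,6) (19.5,11) (15.5,34) (7.5,34.5)
edge 0: (1.5,6)→(19.5,11)  cross = 1.5·11 − 19.5·6 = -100.5000; (r_i+r_j)·cross = 21·-100.5000 = -2110.5000
edge 1: (19.5,11)→(15.5,34)  cross = 19.5·34 − 15.5·11 = 492.5000; (r_i+r_j)·cross = 35·492.5000 = 17237.5000
edge 2: (15.5,34)→(7.5,34.5)  cross = 15.5·34.5 − 7.5·34 = 279.7500; (r_i+r_j)·cross = 23·279.7500 = 6434.2500
edge 3: (7.5,34.5)→(1.5,6)  cross = 7.5·6 − 1.5·34.5 = -6.7500; (r_i+r_j)·cross = 9·-6.7500 = -60.7500
Σcross = 665.0000 → A = |Σcross|/2 = 332.5000 mm²
Σ(r_i+r_j)·cross = 21500.5000 → first moment M = |Σ|/6 = 3583.4167
R_c = M/A = 3583.4167/332.5000 = 10.7772 mm
θ = 38° = 0.663225 rad
V = θ·R_c·A = 0.663225·10.7772·332.5000 = 2376.612 mm³

Volume = 2376.612 mm³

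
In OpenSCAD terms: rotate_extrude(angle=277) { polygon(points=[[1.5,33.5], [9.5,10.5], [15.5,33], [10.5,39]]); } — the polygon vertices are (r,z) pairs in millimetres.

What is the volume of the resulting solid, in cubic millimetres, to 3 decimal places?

Profile (r,z), 4 vertices: (1.5,33.5) (9.5,10.5) (15.5,33) (10.5,39)
edge 0: (1.5,33.5)→(9.5,10.5)  cross = 1.5·10.5 − 9.5·33.5 = -302.5000; (r_i+r_j)·cross = 11·-302.5000 = -3327.5000
edge 1: (9.5,10.5)→(15.5,33)  cross = 9.5·33 − 15.5·10.5 = 150.7500; (r_i+r_j)·cross = 25·150.7500 = 3768.7500
edge 2: (15.5,33)→(10.5,39)  cross = 15.5·39 − 10.5·33 = 258.0000; (r_i+r_j)·cross = 26·258.0000 = 6708.0000
edge 3: (10.5,39)→(1.5,33.5)  cross = 10.5·33.5 − 1.5·39 = 293.2500; (r_i+r_j)·cross = 12·293.2500 = 3519.0000
Σcross = 399.5000 → A = |Σcross|/2 = 199.7500 mm²
Σ(r_i+r_j)·cross = 10668.2500 → first moment M = |Σ|/6 = 1778.0417
R_c = M/A = 1778.0417/199.7500 = 8.9013 mm
θ = 277° = 4.834562 rad
V = θ·R_c·A = 4.834562·8.9013·199.7500 = 8596.053 mm³

Volume = 8596.053 mm³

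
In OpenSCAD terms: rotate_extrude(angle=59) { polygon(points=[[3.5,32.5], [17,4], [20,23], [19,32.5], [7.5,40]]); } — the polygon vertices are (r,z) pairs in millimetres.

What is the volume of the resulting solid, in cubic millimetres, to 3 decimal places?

Volume = 4049.748 mm³

Profile (r,z), 5 vertices: (3.5,32.5) (17,4) (20,23) (19,32.5) (7.5,40)
edge 0: (3.5,32.5)→(17,4)  cross = 3.5·4 − 17·32.5 = -538.5000; (r_i+r_j)·cross = 20.5·-538.5000 = -11039.2500
edge 1: (17,4)→(20,23)  cross = 17·23 − 20·4 = 311.0000; (r_i+r_j)·cross = 37·311.0000 = 11507.0000
edge 2: (20,23)→(19,32.5)  cross = 20·32.5 − 19·23 = 213.0000; (r_i+r_j)·cross = 39·213.0000 = 8307.0000
edge 3: (19,32.5)→(7.5,40)  cross = 19·40 − 7.5·32.5 = 516.2500; (r_i+r_j)·cross = 26.5·516.2500 = 13680.6250
edge 4: (7.5,40)→(3.5,32.5)  cross = 7.5·32.5 − 3.5·40 = 103.7500; (r_i+r_j)·cross = 11·103.7500 = 1141.2500
Σcross = 605.5000 → A = |Σcross|/2 = 302.7500 mm²
Σ(r_i+r_j)·cross = 23596.6250 → first moment M = |Σ|/6 = 3932.7708
R_c = M/A = 3932.7708/302.7500 = 12.9902 mm
θ = 59° = 1.029744 rad
V = θ·R_c·A = 1.029744·12.9902·302.7500 = 4049.748 mm³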